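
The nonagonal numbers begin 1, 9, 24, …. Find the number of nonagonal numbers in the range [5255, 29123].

52

The n-th nonagonal number is n(7n−5)/2.
Smallest index with value ≥ 5255: n = 40 (giving 5500).
Largest index with value ≤ 29123: n = 91 (giving 28756).
Indices 40 through 91: 52 terms.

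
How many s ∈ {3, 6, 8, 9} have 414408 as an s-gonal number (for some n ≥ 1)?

s = 3: P(3, 909) = 413595 and P(3, 910) = 414505; 414408 is not s-gonal.
s = 6: P(6, 455) = 413595 and P(6, 456) = 415416; 414408 is not s-gonal.
s = 8: P(8, 372) = 414408. ✓
s = 9: P(9, 344) = 413316 and P(9, 345) = 415725; 414408 is not s-gonal.
Hits: s ∈ {8} → 1.

1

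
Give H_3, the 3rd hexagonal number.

15

The 3rd hexagonal number is n(2n−1) with n = 3.
3·(2·3 − 1) = 3·5 = 15.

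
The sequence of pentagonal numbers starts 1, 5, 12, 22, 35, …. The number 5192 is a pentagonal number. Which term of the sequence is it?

Set n(3n−1)/2 = 5192, giving 3n² − n − 10384 = 0.
The discriminant is 1 + 24·5192 = 124609, and √124609 = 353.
So n = (1 + 353) / 6 = 354/6 = 59.

59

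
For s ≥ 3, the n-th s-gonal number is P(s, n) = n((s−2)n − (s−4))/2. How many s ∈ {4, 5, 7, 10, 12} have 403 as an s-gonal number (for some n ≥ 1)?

s = 4: P(4, 20) = 400 and P(4, 21) = 441; 403 is not s-gonal.
s = 5: P(5, 16) = 376 and P(5, 17) = 425; 403 is not s-gonal.
s = 7: P(7, 13) = 403. ✓
s = 10: P(10, 10) = 370 and P(10, 11) = 451; 403 is not s-gonal.
s = 12: P(12, 9) = 369 and P(12, 10) = 460; 403 is not s-gonal.
Hits: s ∈ {7} → 1.

1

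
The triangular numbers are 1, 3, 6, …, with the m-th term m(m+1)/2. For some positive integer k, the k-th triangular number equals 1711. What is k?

58

Set n(n+1)/2 = 1711, giving n² + n − 3422 = 0.
So n = (-1 + 117) / 2 = 116/2 = 58.
Check: 58·59/2 = 1711. ✓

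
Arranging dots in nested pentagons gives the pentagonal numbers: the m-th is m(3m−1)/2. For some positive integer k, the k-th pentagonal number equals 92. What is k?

Set n(3n−1)/2 = 92, giving 3n² − n − 184 = 0.
The discriminant is 1 + 24·92 = 2209, and √2209 = 47.
So n = (1 + 47) / 6 = 48/6 = 8.

8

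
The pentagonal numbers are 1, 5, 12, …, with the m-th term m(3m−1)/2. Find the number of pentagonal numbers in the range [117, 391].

The n-th pentagonal number is n(3n−1)/2.
Smallest index with value ≥ 117: n = 9 (giving 117).
Largest index with value ≤ 391: n = 16 (giving 376).
Indices 9 through 16: 8 terms.

8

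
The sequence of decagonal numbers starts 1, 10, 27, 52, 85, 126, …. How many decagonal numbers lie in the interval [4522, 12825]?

24

The n-th decagonal number is n(4n−3).
Smallest index with value ≥ 4522: n = 34 (giving 4522).
Largest index with value ≤ 12825: n = 57 (giving 12825).
Indices 34 through 57: 24 terms.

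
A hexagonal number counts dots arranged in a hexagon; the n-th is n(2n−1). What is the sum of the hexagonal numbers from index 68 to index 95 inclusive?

373338

Σ i(2i−1) = 2Σi² − Σi over i = 68..95.
Σi = 4560 − 2278 = 2282 and Σi² = 290320 − 102510 = 187810.
2·187810 − 1·2282 = 373338.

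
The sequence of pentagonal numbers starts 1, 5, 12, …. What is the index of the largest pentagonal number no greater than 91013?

Solve n(3n−1)/2 ≤ 91013 for integer n.
n = 246 gives 90651 ≤ 91013, while n = 247 gives 91390 > 91013; so the answer is index 246.

246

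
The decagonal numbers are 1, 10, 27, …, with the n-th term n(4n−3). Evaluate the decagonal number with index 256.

261376

The 256th decagonal number is n(4n−3) with n = 256.
256·(4·256 − 3) = 256·1021 = 261376.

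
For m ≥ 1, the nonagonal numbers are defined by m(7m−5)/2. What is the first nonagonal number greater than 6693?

Solve n(7n−5)/2 > 6693 for integer n.
The largest n with value ≤ 6693 is 44 (since 6666 ≤ 6693 < 6975), so the first above is n = 45, value 6975.

6975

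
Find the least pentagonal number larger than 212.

Solve n(3n−1)/2 > 212 for integer n.
The largest n with value ≤ 212 is 12 (since 210 ≤ 212 < 247), so the first above is n = 13, value 247.

247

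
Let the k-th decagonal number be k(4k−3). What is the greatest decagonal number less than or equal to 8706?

Solve n(4n−3) ≤ 8706 for integer n.
n = 47 gives 8695 ≤ 8706, while n = 48 gives 9072 > 8706; so the answer is 8695.

8695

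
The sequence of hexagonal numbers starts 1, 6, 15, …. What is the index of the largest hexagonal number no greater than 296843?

Solve n(2n−1) ≤ 296843 for integer n.
n = 385 gives 296065 ≤ 296843, while n = 386 gives 297606 > 296843; so the answer is index 385.

385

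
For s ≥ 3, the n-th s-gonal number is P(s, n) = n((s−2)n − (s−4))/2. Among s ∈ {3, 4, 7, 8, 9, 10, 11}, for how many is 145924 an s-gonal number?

1

s = 3: P(3, 539) = 145530 and P(3, 540) = 146070; 145924 is not s-gonal.
s = 4: P(4, 382) = 145924. ✓
s = 7: P(7, 241) = 144841 and P(7, 242) = 146047; 145924 is not s-gonal.
s = 8: P(8, 220) = 144760 and P(8, 221) = 146081; 145924 is not s-gonal.
s = 9: P(9, 204) = 145146 and P(9, 205) = 146575; 145924 is not s-gonal.
s = 10: P(10, 191) = 145351 and P(10, 192) = 146880; 145924 is not s-gonal.
s = 11: P(11, 180) = 145170 and P(11, 181) = 146791; 145924 is not s-gonal.
Hits: s ∈ {4} → 1.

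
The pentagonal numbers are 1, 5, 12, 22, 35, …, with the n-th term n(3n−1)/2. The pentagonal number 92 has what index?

Set n(3n−1)/2 = 92, giving 3n² − n − 184 = 0.
So n = (1 + 47) / 6 = 48/6 = 8.

8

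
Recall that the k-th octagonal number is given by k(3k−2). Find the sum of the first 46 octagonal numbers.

98371

Σ i(3i−2) = 3Σi² − 2Σi over i = 1..46.
Σi = 1081 and Σi² = 33511.
3·33511 − 2·1081 = 98371.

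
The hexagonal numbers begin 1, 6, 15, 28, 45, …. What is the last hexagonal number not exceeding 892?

Solve n(2n−1) ≤ 892 for integer n.
n = 21 gives 861 ≤ 892, while n = 22 gives 946 > 892; so the answer is 861.

861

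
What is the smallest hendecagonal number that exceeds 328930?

Solve n(9n−7)/2 > 328930 for integer n.
The largest n with value ≤ 328930 is 270 (since 327105 ≤ 328930 < 329536), so the first above is n = 271, value 329536.

329536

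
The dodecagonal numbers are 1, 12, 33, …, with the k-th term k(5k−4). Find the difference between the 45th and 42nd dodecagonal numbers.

1293

45·(5·45 − 4) = 9945 and 42·(5·42 − 4) = 8652.
Difference: 9945 − 8652 = 1293.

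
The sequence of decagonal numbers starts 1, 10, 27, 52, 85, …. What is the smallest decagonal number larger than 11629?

11935

Solve n(4n−3) > 11629 for integer n.
The largest n with value ≤ 11629 is 54 (since 11502 ≤ 11629 < 11935), so the first above is n = 55, value 11935.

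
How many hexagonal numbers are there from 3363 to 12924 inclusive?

The n-th hexagonal number is n(2n−1).
Smallest index with value ≥ 3363: n = 42 (giving 3486).
Largest index with value ≤ 12924: n = 80 (giving 12720).
Indices 42 through 80: 39 terms.

39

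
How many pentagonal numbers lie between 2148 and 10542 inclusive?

The n-th pentagonal number is n(3n−1)/2.
Smallest index with value ≥ 2148: n = 39 (giving 2262).
Largest index with value ≤ 10542: n = 84 (giving 10542).
Indices 39 through 84: 46 terms.

46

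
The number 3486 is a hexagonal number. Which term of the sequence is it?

Set n(2n−1) = 3486, giving 2n² − n − 3486 = 0.
So n = (1 + 167) / 4 = 168/4 = 42.

42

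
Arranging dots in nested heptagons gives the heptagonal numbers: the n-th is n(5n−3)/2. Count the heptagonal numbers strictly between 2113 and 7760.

The n-th heptagonal number is n(5n−3)/2.
Smallest index with value > 2113: n = 30 (giving 2205).
Largest index with value < 7760: n = 56 (giving 7756).
Indices 30 through 56: 27 terms.

27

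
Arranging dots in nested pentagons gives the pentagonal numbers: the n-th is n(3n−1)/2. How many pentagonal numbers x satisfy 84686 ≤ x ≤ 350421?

246

The n-th pentagonal number is n(3n−1)/2.
Smallest index with value ≥ 84686: n = 238 (giving 84847).
Largest index with value ≤ 350421: n = 483 (giving 349692).
Indices 238 through 483: 246 terms.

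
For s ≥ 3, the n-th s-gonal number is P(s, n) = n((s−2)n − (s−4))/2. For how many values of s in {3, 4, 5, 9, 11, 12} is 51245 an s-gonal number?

1

s = 3: P(3, 319) = 51040 and P(3, 320) = 51360; 51245 is not s-gonal.
s = 4: P(4, 226) = 51076 and P(4, 227) = 51529; 51245 is not s-gonal.
s = 5: P(5, 185) = 51245. ✓
s = 9: P(9, 121) = 50941 and P(9, 122) = 51789; 51245 is not s-gonal.
s = 11: P(11, 107) = 51146 and P(11, 108) = 52110; 51245 is not s-gonal.
s = 12: P(12, 101) = 50601 and P(12, 102) = 51612; 51245 is not s-gonal.
Hits: s ∈ {5} → 1.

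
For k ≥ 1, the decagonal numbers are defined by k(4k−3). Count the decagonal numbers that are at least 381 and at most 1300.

The n-th decagonal number is n(4n−3).
Smallest index with value ≥ 381: n = 11 (giving 451).
Largest index with value ≤ 1300: n = 18 (giving 1242).
Indices 11 through 18: 8 terms.

8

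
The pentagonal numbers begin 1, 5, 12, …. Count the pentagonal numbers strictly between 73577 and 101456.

The n-th pentagonal number is n(3n−1)/2.
Smallest index with value > 73577: n = 222 (giving 73815).
Largest index with value < 101456: n = 260 (giving 101270).
Indices 222 through 260: 39 terms.

39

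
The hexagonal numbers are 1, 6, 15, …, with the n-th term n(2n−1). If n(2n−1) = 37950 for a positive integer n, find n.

Set n(2n−1) = 37950, giving 2n² − n − 37950 = 0.
The discriminant is 1 + 8·37950 = 303601, and √303601 = 551.
So n = (1 + 551) / 4 = 552/4 = 138.
Check: 138·(2·138 − 1) = 37950. ✓

138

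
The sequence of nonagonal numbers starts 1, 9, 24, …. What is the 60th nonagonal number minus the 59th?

Consecutive nonagonal numbers differ by 7n − 6: here 7·60 − 6 = 414.

414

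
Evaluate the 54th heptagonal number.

54·(5·54 − 3)/2 = 54·267/2 = 7209.

7209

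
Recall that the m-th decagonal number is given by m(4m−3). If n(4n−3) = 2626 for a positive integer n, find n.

Set n(4n−3) = 2626, giving 4n² − 3n − 2626 = 0.
The discriminant is 9 + 16·2626 = 42025, and √42025 = 205.
So n = (3 + 205) / 8 = 208/8 = 26.

26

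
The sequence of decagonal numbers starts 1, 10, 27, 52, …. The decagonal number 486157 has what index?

349

Set n(4n−3) = 486157, giving 4n² − 3n − 486157 = 0.
The discriminant is 9 + 16·486157 = 7778521, and √7778521 = 2789.
So n = (3 + 2789) / 8 = 2792/8 = 349.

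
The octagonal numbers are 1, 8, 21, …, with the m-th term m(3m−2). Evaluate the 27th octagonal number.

The 27th octagonal number is n(3n−2) with n = 27.
27·(3·27 − 2) = 27·79 = 2133.

2133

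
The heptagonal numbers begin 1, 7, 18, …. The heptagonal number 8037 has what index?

Set n(5n−3)/2 = 8037, giving 5n² − 3n − 16074 = 0.
The discriminant is 9 + 40·8037 = 321489, and √321489 = 567.
So n = (3 + 567) / 10 = 570/10 = 57.
Check: 57·(5·57 − 3)/2 = 8037. ✓

57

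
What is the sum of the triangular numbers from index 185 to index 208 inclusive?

466280

Σ i(i+1)/2 = (Σi² + Σi) / 2 over i = 185..208.
Σi = 21736 − 17020 = 4716 and Σi² = 3021304 − 2093460 = 927844.
(1·927844 + 1·4716) / 2 = 932560/2 = 466280.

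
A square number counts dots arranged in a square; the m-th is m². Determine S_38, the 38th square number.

1444

The 38th square number is n² with n = 38.
38² = 1444.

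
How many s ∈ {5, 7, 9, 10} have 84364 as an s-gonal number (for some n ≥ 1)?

1

s = 5: P(5, 237) = 84135 and P(5, 238) = 84847; 84364 is not s-gonal.
s = 7: P(7, 184) = 84364. ✓
s = 9: P(9, 155) = 83700 and P(9, 156) = 84786; 84364 is not s-gonal.
s = 10: P(10, 145) = 83665 and P(10, 146) = 84826; 84364 is not s-gonal.
Hits: s ∈ {7} → 1.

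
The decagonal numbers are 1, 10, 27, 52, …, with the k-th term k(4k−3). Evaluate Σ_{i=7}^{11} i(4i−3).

Σ i(4i−3) = 4Σi² − 3Σi over i = 7..11.
Σi = 66 − 21 = 45 and Σi² = 506 − 91 = 415.
4·415 − 3·45 = 1525.

1525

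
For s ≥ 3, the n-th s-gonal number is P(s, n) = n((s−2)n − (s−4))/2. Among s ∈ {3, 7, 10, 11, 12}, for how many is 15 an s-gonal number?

s = 3: P(3, 5) = 15. ✓
s = 7: P(7, 2) = 7 and P(7, 3) = 18; 15 is not s-gonal.
s = 10: P(10, 2) = 10 and P(10, 3) = 27; 15 is not s-gonal.
s = 11: P(11, 2) = 11 and P(11, 3) = 30; 15 is not s-gonal.
s = 12: P(12, 2) = 12 and P(12, 3) = 33; 15 is not s-gonal.
Hits: s ∈ {3} → 1.

1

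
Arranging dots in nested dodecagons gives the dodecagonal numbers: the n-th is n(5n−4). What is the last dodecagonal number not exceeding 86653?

Solve n(5n−4) ≤ 86653 for integer n.
n = 132 gives 86592 ≤ 86653, while n = 133 gives 87913 > 86653; so the answer is 86592.

86592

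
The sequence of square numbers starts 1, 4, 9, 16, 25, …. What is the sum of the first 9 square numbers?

285

Σ_{i=1}^{9} i² = 9·10·19/6 = 285.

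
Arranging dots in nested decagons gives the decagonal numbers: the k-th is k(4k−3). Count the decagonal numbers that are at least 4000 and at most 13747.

The n-th decagonal number is n(4n−3).
Smallest index with value ≥ 4000: n = 32 (giving 4000).
Largest index with value ≤ 13747: n = 59 (giving 13747).
Indices 32 through 59: 28 terms.

28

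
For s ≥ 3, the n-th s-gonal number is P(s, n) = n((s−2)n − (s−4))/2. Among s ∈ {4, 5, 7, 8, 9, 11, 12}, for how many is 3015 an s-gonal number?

s = 4: P(4, 54) = 2916 and P(4, 55) = 3025; 3015 is not s-gonal.
s = 5: P(5, 45) = 3015. ✓
s = 7: P(7, 35) = 3010 and P(7, 36) = 3186; 3015 is not s-gonal.
s = 8: P(8, 32) = 3008 and P(8, 33) = 3201; 3015 is not s-gonal.
s = 9: P(9, 29) = 2871 and P(9, 30) = 3075; 3015 is not s-gonal.
s = 11: P(11, 26) = 2951 and P(11, 27) = 3186; 3015 is not s-gonal.
s = 12: P(12, 24) = 2784 and P(12, 25) = 3025; 3015 is not s-gonal.
Hits: s ∈ {5} → 1.

1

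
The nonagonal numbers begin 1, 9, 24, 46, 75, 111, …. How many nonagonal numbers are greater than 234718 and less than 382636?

71

The n-th nonagonal number is n(7n−5)/2.
Smallest index with value > 234718: n = 260 (giving 235950).
Largest index with value < 382636: n = 330 (giving 380325).
Indices 260 through 330: 71 terms.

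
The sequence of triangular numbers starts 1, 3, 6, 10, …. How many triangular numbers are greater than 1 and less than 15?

The n-th triangular number is n(n+1)/2.
Smallest index with value > 1: n = 2 (giving 3).
Largest index with value < 15: n = 4 (giving 10).
Indices 2 through 4: 3 terms.

3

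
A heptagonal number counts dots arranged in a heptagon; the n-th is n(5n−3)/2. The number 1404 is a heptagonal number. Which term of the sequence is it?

Set n(5n−3)/2 = 1404, giving 5n² − 3n − 2808 = 0.
The discriminant is 9 + 40·1404 = 56169, and √56169 = 237.
So n = (3 + 237) / 10 = 240/10 = 24.

24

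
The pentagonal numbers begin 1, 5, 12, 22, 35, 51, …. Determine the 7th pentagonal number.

The 7th pentagonal number is n(3n−1)/2 with n = 7.
7·(3·7 − 1)/2 = 7·20/2 = 7·10 = 70.

70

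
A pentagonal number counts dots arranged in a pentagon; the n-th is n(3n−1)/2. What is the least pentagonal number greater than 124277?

125137

Solve n(3n−1)/2 > 124277 for integer n.
The largest n with value ≤ 124277 is 288 (since 124272 ≤ 124277 < 125137), so the first above is n = 289, value 125137.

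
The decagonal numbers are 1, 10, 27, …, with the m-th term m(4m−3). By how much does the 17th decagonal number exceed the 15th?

250

17·(4·17 − 3) = 1105 and 15·(4·15 − 3) = 855.
Difference: 1105 − 855 = 250.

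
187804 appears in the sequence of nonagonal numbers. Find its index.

Set n(7n−5)/2 = 187804, giving 7n² − 5n − 375608 = 0.
The discriminant is 25 + 56·187804 = 10517049, and √10517049 = 3243.
So n = (5 + 3243) / 14 = 3248/14 = 232.
Check: 232·(7·232 − 5)/2 = 187804. ✓

232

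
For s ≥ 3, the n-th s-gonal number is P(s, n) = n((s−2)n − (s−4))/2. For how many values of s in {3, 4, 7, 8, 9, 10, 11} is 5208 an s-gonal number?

1

s = 3: P(3, 101) = 5151 and P(3, 102) = 5253; 5208 is not s-gonal.
s = 4: P(4, 72) = 5184 and P(4, 73) = 5329; 5208 is not s-gonal.
s = 7: P(7, 45) = 4995 and P(7, 46) = 5221; 5208 is not s-gonal.
s = 8: P(8, 42) = 5208. ✓
s = 9: P(9, 38) = 4959 and P(9, 39) = 5226; 5208 is not s-gonal.
s = 10: P(10, 36) = 5076 and P(10, 37) = 5365; 5208 is not s-gonal.
s = 11: P(11, 34) = 5083 and P(11, 35) = 5390; 5208 is not s-gonal.
Hits: s ∈ {8} → 1.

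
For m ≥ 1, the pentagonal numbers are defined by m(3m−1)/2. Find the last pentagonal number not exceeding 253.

247

Solve n(3n−1)/2 ≤ 253 for integer n.
n = 13 gives 247 ≤ 253, while n = 14 gives 287 > 253; so the answer is 247.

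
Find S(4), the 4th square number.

The 4th square number is n² with n = 4.
4² = 16.

16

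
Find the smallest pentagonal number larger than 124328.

Solve n(3n−1)/2 > 124328 for integer n.
The largest n with value ≤ 124328 is 288 (since 124272 ≤ 124328 < 125137), so the first above is n = 289, value 125137.

125137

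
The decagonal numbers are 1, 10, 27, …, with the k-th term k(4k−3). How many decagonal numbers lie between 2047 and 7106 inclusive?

The n-th decagonal number is n(4n−3).
Smallest index with value ≥ 2047: n = 23 (giving 2047).
Largest index with value ≤ 7106: n = 42 (giving 6930).
Indices 23 through 42: 20 terms.

20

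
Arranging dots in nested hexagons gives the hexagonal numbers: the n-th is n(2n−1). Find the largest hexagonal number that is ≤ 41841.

41328

Solve n(2n−1) ≤ 41841 for integer n.
n = 144 gives 41328 ≤ 41841, while n = 145 gives 41905 > 41841; so the answer is 41328.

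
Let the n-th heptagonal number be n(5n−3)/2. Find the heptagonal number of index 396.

391446

The 396th heptagonal number is n(5n−3)/2 with n = 396.
396·(5·396 − 3)/2 = 396·1977/2 = 391446.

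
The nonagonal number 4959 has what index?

38

Set n(7n−5)/2 = 4959, giving 7n² − 5n − 9918 = 0.
The discriminant is 25 + 56·4959 = 277729, and √277729 = 527.
So n = (5 + 527) / 14 = 532/14 = 38.
Check: 38·(7·38 − 5)/2 = 4959. ✓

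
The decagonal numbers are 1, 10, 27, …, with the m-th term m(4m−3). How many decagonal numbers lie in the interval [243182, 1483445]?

363

The n-th decagonal number is n(4n−3).
Smallest index with value ≥ 243182: n = 247 (giving 243295).
Largest index with value ≤ 1483445: n = 609 (giving 1481697).
Indices 247 through 609: 363 terms.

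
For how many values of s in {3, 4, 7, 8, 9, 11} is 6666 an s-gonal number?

s = 3: P(3, 114) = 6555 and P(3, 115) = 6670; 6666 is not s-gonal.
s = 4: P(4, 81) = 6561 and P(4, 82) = 6724; 6666 is not s-gonal.
s = 7: P(7, 51) = 6426 and P(7, 52) = 6682; 6666 is not s-gonal.
s = 8: P(8, 47) = 6533 and P(8, 48) = 6816; 6666 is not s-gonal.
s = 9: P(9, 44) = 6666. ✓
s = 11: P(11, 38) = 6365 and P(11, 39) = 6708; 6666 is not s-gonal.
Hits: s ∈ {9} → 1.

1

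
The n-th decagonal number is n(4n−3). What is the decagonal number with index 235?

220195

The 235th decagonal number is n(4n−3) with n = 235.
235·(4·235 − 3) = 235·937 = 220195.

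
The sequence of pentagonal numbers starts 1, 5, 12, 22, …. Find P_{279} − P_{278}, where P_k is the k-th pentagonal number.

Consecutive pentagonal numbers differ by 3n − 2: here 3·279 − 2 = 835.

835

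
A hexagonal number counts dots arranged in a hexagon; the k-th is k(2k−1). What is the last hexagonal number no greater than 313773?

Solve n(2n−1) ≤ 313773 for integer n.
n = 396 gives 313236 ≤ 313773, while n = 397 gives 314821 > 313773; so the answer is 313236.

313236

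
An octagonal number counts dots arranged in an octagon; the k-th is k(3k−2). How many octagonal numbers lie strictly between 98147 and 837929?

The n-th octagonal number is n(3n−2).
Smallest index with value > 98147: n = 182 (giving 99008).
Largest index with value < 837929: n = 528 (giving 835296).
Indices 182 through 528: 347 terms.

347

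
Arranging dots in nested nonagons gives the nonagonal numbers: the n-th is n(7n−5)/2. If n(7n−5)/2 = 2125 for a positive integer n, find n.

25

Set n(7n−5)/2 = 2125, giving 7n² − 5n − 4250 = 0.
The discriminant is 25 + 56·2125 = 119025, and √119025 = 345.
So n = (5 + 345) / 14 = 350/14 = 25.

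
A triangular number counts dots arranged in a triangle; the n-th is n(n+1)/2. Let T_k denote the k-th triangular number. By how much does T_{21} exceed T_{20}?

Consecutive triangular numbers differ by n: T_{21} − T_{20} = 21.

21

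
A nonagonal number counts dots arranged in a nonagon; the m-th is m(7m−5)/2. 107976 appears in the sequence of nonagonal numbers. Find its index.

Set n(7n−5)/2 = 107976, giving 7n² − 5n − 215952 = 0.
So n = (5 + 2459) / 14 = 2464/14 = 176.
Check: 176·(7·176 − 5)/2 = 107976. ✓

176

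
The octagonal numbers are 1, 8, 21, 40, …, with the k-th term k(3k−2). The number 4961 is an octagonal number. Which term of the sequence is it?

Set n(3n−2) = 4961, giving 3n² − 2n − 4961 = 0.
The discriminant is 4 + 12·4961 = 59536, and √59536 = 244.
So n = (2 + 244) / 6 = 246/6 = 41.
Check: 41·(3·41 − 2) = 4961. ✓

41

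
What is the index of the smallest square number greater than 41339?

Solve n² > 41339 for integer n.
The largest n with value ≤ 41339 is 203 (since 41209 ≤ 41339 < 41616), so the first above is n = 204, value 41616.

204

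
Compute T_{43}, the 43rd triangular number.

946

The 43rd triangular number is n(n+1)/2 with n = 43.
43·44/2 = 1892/2 = 946.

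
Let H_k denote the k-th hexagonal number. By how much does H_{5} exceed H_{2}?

39

5·(2·5 − 1) = 45 and 2·(2·2 − 1) = 6.
Difference: 45 − 6 = 39.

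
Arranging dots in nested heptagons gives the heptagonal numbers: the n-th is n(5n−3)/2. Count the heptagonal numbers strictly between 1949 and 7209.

25

The n-th heptagonal number is n(5n−3)/2.
Smallest index with value > 1949: n = 29 (giving 2059).
Largest index with value < 7209: n = 53 (giving 6943).
Indices 29 through 53: 25 terms.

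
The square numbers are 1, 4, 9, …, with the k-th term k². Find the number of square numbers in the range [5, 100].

8

The n-th square number is n².
Smallest index with value ≥ 5: n = 3 (giving 9).
Largest index with value ≤ 100: n = 10 (giving 100).
Indices 3 through 10: 8 terms.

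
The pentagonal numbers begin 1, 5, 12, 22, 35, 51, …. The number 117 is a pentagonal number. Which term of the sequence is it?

Set n(3n−1)/2 = 117, giving 3n² − n − 234 = 0.
The discriminant is 1 + 24·117 = 2809, and √2809 = 53.
So n = (1 + 53) / 6 = 54/6 = 9.

9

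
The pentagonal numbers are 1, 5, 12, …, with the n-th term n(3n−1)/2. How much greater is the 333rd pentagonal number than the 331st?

333·(3·333 − 1)/2 = 166167 and 331·(3·331 − 1)/2 = 164176.
Difference: 166167 − 164176 = 1991.

1991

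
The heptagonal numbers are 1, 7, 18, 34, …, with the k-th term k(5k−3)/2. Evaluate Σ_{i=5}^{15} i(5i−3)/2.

2860

Σ i(5i−3)/2 = (5Σi² − 3Σi) / 2 over i = 5..15.
Σi = 120 − 10 = 110 and Σi² = 1240 − 30 = 1210.
(5·1210 − 3·110) / 2 = 5720/2 = 2860.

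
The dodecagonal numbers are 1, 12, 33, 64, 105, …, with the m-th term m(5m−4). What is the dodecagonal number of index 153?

The 153rd dodecagonal number is n(5n−4) with n = 153.
153·(5·153 − 4) = 153·761 = 116433.

116433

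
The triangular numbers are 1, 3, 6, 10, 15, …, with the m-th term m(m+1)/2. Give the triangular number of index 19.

190

19·20/2 = 380/2 = 190.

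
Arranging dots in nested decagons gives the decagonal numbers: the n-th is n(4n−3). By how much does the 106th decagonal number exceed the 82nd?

17976

106·(4·106 − 3) = 44626 and 82·(4·82 − 3) = 26650.
Difference: 44626 − 26650 = 17976.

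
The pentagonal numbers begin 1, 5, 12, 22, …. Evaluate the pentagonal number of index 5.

35

The 5th pentagonal number is n(3n−1)/2 with n = 5.
5·(3·5 − 1)/2 = 5·14/2 = 5·7 = 35.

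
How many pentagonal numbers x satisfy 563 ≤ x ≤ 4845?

The n-th pentagonal number is n(3n−1)/2.
Smallest index with value ≥ 563: n = 20 (giving 590).
Largest index with value ≤ 4845: n = 57 (giving 4845).
Indices 20 through 57: 38 terms.

38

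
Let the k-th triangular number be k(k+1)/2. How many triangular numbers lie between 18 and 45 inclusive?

4

The n-th triangular number is n(n+1)/2.
Smallest index with value ≥ 18: n = 6 (giving 21).
Largest index with value ≤ 45: n = 9 (giving 45).
Indices 6 through 9: 4 terms.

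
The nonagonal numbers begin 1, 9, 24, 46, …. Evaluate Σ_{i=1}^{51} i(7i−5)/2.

Σ i(7i−5)/2 = (7Σi² − 5Σi) / 2 over i = 1..51.
Σi = 1326 and Σi² = 45526.
(7·45526 − 5·1326) / 2 = 312052/2 = 156026.

156026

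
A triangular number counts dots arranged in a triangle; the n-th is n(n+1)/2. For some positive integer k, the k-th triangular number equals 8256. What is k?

Set n(n+1)/2 = 8256, giving n² + n − 16512 = 0.
So n = (-1 + 257) / 2 = 256/2 = 128.

128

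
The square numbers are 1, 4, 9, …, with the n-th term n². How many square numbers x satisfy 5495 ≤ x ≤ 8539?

The n-th square number is n².
Smallest index with value ≥ 5495: n = 75 (giving 5625).
Largest index with value ≤ 8539: n = 92 (giving 8464).
Indices 75 through 92: 18 terms.

18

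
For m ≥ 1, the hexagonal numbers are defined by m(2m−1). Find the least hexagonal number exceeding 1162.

1225

Solve n(2n−1) > 1162 for integer n.
The largest n with value ≤ 1162 is 24 (since 1128 ≤ 1162 < 1225), so the first above is n = 25, value 1225.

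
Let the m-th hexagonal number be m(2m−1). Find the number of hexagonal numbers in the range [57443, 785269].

457

The n-th hexagonal number is n(2n−1).
Smallest index with value ≥ 57443: n = 170 (giving 57630).
Largest index with value ≤ 785269: n = 626 (giving 783126).
Indices 170 through 626: 457 terms.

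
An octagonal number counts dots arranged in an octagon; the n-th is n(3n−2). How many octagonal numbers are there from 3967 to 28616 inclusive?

The n-th octagonal number is n(3n−2).
Smallest index with value ≥ 3967: n = 37 (giving 4033).
Largest index with value ≤ 28616: n = 98 (giving 28616).
Indices 37 through 98: 62 terms.

62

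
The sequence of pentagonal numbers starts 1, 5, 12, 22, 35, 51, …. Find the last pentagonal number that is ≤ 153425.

Solve n(3n−1)/2 ≤ 153425 for integer n.
n = 319 gives 152482 ≤ 153425, while n = 320 gives 153440 > 153425; so the answer is 152482.

152482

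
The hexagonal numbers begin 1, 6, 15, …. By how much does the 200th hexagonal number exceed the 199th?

797

Consecutive hexagonal numbers differ by 4n − 3: here 4·200 − 3 = 797.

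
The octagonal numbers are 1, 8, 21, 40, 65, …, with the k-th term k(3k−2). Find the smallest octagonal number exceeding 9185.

Solve n(3n−2) > 9185 for integer n.
The largest n with value ≤ 9185 is 55 (since 8965 ≤ 9185 < 9296), so the first above is n = 56, value 9296.

9296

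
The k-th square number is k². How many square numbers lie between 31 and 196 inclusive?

The n-th square number is n².
Smallest index with value ≥ 31: n = 6 (giving 36).
Largest index with value ≤ 196: n = 14 (giving 196).
Indices 6 through 14: 9 terms.

9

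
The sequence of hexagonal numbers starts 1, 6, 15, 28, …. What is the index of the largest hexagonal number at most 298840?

386

Solve n(2n−1) ≤ 298840 for integer n.
n = 386 gives 297606 ≤ 298840, while n = 387 gives 299151 > 298840; so the answer is index 386.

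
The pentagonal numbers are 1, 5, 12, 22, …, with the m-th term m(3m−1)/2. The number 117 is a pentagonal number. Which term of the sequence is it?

Set n(3n−1)/2 = 117, giving 3n² − n − 234 = 0.
So n = (1 + 53) / 6 = 54/6 = 9.
Check: 9·(3·9 − 1)/2 = 117. ✓

9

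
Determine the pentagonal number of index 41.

2501

The 41st pentagonal number is n(3n−1)/2 with n = 41.
41·(3·41 − 1)/2 = 41·122/2 = 41·61 = 2501.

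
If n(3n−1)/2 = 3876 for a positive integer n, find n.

51

Set n(3n−1)/2 = 3876, giving 3n² − n − 7752 = 0.
The discriminant is 1 + 24·3876 = 93025, and √93025 = 305.
So n = (1 + 305) / 6 = 306/6 = 51.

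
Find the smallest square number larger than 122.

144

Solve n² > 122 for integer n.
The largest n with value ≤ 122 is 11 (since 121 ≤ 122 < 144), so the first above is n = 12, value 144.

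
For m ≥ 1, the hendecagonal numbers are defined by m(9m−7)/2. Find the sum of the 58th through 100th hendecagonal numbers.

Σ i(9i−7)/2 = (9Σi² − 7Σi) / 2 over i = 58..100.
Σi = 5050 − 1653 = 3397 and Σi² = 338350 − 63365 = 274985.
(9·274985 − 7·3397) / 2 = 2451086/2 = 1225543.

1225543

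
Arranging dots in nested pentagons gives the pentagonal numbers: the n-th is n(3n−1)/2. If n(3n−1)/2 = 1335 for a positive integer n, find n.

30

Set n(3n−1)/2 = 1335, giving 3n² − n − 2670 = 0.
The discriminant is 1 + 24·1335 = 32041, and √32041 = 179.
So n = (1 + 179) / 6 = 180/6 = 30.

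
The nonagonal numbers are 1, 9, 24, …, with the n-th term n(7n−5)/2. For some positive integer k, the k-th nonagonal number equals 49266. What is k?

119

Set n(7n−5)/2 = 49266, giving 7n² − 5n − 98532 = 0.
The discriminant is 25 + 56·49266 = 2758921, and √2758921 = 1661.
So n = (5 + 1661) / 14 = 1666/14 = 119.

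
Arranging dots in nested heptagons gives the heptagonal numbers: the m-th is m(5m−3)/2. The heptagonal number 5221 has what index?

46

Set n(5n−3)/2 = 5221, giving 5n² − 3n − 10442 = 0.
The discriminant is 9 + 40·5221 = 208849, and √208849 = 457.
So n = (3 + 457) / 10 = 460/10 = 46.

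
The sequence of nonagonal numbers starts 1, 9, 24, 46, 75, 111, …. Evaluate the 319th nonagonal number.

355366

The 319th nonagonal number is n(7n−5)/2 with n = 319.
319·(7·319 − 5)/2 = 319·2228/2 = 319·1114 = 355366.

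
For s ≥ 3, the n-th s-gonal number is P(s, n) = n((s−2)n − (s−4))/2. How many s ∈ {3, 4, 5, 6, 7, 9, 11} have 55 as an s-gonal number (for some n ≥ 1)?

s = 3: P(3, 10) = 55. ✓
s = 4: P(4, 7) = 49 and P(4, 8) = 64; 55 is not s-gonal.
s = 5: P(5, 6) = 51 and P(5, 7) = 70; 55 is not s-gonal.
s = 6: P(6, 5) = 45 and P(6, 6) = 66; 55 is not s-gonal.
s = 7: P(7, 5) = 55. ✓
s = 9: P(9, 4) = 46 and P(9, 5) = 75; 55 is not s-gonal.
s = 11: P(11, 3) = 30 and P(11, 4) = 58; 55 is not s-gonal.
Hits: s ∈ {3, 7} → 2.

2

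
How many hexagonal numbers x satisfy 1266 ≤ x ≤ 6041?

The n-th hexagonal number is n(2n−1).
Smallest index with value ≥ 1266: n = 26 (giving 1326).
Largest index with value ≤ 6041: n = 55 (giving 5995).
Indices 26 through 55: 30 terms.

30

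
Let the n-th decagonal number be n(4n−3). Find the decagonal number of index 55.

11935

The 55th decagonal number is n(4n−3) with n = 55.
55·(4·55 − 3) = 55·217 = 11935.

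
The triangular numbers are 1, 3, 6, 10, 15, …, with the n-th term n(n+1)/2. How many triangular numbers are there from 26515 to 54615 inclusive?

101

The n-th triangular number is n(n+1)/2.
Smallest index with value ≥ 26515: n = 230 (giving 26565).
Largest index with value ≤ 54615: n = 330 (giving 54615).
Indices 230 through 330: 101 terms.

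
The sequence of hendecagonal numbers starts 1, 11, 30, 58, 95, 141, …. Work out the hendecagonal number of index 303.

412080

The 303rd hendecagonal number is n(9n−7)/2 with n = 303.
303·(9·303 − 7)/2 = 303·2720/2 = 303·1360 = 412080.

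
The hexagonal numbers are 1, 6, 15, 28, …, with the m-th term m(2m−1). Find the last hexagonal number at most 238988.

237705

Solve n(2n−1) ≤ 238988 for integer n.
n = 345 gives 237705 ≤ 238988, while n = 346 gives 239086 > 238988; so the answer is 237705.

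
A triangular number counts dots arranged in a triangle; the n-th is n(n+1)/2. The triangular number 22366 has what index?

211

Set n(n+1)/2 = 22366, giving n² + n − 44732 = 0.
The discriminant is 1 + 8·22366 = 178929, and √178929 = 423.
So n = (-1 + 423) / 2 = 422/2 = 211.
Check: 211·212/2 = 22366. ✓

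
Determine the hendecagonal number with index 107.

The 107th hendecagonal number is n(9n−7)/2 with n = 107.
107·(9·107 − 7)/2 = 107·956/2 = 107·478 = 51146.

51146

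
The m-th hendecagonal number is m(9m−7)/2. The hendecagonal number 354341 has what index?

Set n(9n−7)/2 = 354341, giving 9n² − 7n − 708682 = 0.
The discriminant is 49 + 72·354341 = 25512601, and √25512601 = 5051.
So n = (7 + 5051) / 18 = 5058/18 = 281.

281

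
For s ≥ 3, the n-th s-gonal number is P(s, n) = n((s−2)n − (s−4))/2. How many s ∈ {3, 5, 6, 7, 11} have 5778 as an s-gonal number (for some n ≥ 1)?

s = 3: P(3, 107) = 5778. ✓
s = 5: P(5, 62) = 5735 and P(5, 63) = 5922; 5778 is not s-gonal.
s = 6: P(6, 54) = 5778. ✓
s = 7: P(7, 48) = 5688 and P(7, 49) = 5929; 5778 is not s-gonal.
s = 11: P(11, 36) = 5706 and P(11, 37) = 6031; 5778 is not s-gonal.
Hits: s ∈ {3, 6} → 2.

2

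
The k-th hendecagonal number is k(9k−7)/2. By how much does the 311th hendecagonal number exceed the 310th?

Consecutive hendecagonal numbers differ by 9n − 8: here 9·311 − 8 = 2791.

2791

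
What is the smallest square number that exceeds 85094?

Solve n² > 85094 for integer n.
The largest n with value ≤ 85094 is 291 (since 84681 ≤ 85094 < 85264), so the first above is n = 292, value 85264.

85264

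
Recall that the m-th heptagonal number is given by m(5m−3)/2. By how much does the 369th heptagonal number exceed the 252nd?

369·(5·369 − 3)/2 = 339849 and 252·(5·252 − 3)/2 = 158382.
Difference: 339849 − 158382 = 181467.

181467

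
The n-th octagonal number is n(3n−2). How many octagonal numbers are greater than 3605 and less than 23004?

52

The n-th octagonal number is n(3n−2).
Smallest index with value > 3605: n = 36 (giving 3816).
Largest index with value < 23004: n = 87 (giving 22533).
Indices 36 through 87: 52 terms.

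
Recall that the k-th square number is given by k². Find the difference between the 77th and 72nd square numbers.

745

77² = 5929 and 72² = 5184.
Difference: 5929 − 5184 = 745.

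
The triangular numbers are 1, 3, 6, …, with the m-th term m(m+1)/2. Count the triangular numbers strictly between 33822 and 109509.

208

The n-th triangular number is n(n+1)/2.
Smallest index with value > 33822: n = 260 (giving 33930).
Largest index with value < 109509: n = 467 (giving 109278).
Indices 260 through 467: 208 terms.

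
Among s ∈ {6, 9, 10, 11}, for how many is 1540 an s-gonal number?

2

s = 6: P(6, 28) = 1540. ✓
s = 9: P(9, 21) = 1491 and P(9, 22) = 1639; 1540 is not s-gonal.
s = 10: P(10, 20) = 1540. ✓
s = 11: P(11, 18) = 1395 and P(11, 19) = 1558; 1540 is not s-gonal.
Hits: s ∈ {6, 10} → 2.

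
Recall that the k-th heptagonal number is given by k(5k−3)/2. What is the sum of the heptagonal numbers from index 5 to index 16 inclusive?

Σ i(5i−3)/2 = (5Σi² − 3Σi) / 2 over i = 5..16.
Σi = 136 − 10 = 126 and Σi² = 1496 − 30 = 1466.
(5·1466 − 3·126) / 2 = 6952/2 = 3476.

3476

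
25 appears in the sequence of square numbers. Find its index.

We need n² = 25, so n = √25 = 5.
Check: 5² = 25. ✓

5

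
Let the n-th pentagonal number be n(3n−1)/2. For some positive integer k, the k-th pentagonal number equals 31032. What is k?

Set n(3n−1)/2 = 31032, giving 3n² − n − 62064 = 0.
The discriminant is 1 + 24·31032 = 744769, and √744769 = 863.
So n = (1 + 863) / 6 = 864/6 = 144.

144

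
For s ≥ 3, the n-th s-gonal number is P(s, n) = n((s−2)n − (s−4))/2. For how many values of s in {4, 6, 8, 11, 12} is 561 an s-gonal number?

2

s = 4: P(4, 23) = 529 and P(4, 24) = 576; 561 is not s-gonal.
s = 6: P(6, 17) = 561. ✓
s = 8: P(8, 14) = 560 and P(8, 15) = 645; 561 is not s-gonal.
s = 11: P(11, 11) = 506 and P(11, 12) = 606; 561 is not s-gonal.
s = 12: P(12, 11) = 561. ✓
Hits: s ∈ {6, 12} → 2.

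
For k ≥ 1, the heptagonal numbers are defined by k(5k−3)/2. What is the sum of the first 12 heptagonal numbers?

1508

Σ i(5i−3)/2 = (5Σi² − 3Σi) / 2 over i = 1..12.
Σi = 78 and Σi² = 650.
(5·650 − 3·78) / 2 = 3016/2 = 1508.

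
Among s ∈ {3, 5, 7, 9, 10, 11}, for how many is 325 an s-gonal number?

s = 3: P(3, 25) = 325. ✓
s = 5: P(5, 14) = 287 and P(5, 15) = 330; 325 is not s-gonal.
s = 7: P(7, 11) = 286 and P(7, 12) = 342; 325 is not s-gonal.
s = 9: P(9, 10) = 325. ✓
s = 10: P(10, 9) = 297 and P(10, 10) = 370; 325 is not s-gonal.
s = 11: P(11, 8) = 260 and P(11, 9) = 333; 325 is not s-gonal.
Hits: s ∈ {3, 9} → 2.

2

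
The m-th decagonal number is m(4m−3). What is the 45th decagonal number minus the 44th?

Consecutive decagonal numbers differ by 8n − 7: here 8·45 − 7 = 353.

353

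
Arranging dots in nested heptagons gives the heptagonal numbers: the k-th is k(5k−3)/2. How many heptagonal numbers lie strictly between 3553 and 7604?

The n-th heptagonal number is n(5n−3)/2.
Smallest index with value > 3553: n = 39 (giving 3744).
Largest index with value < 7604: n = 55 (giving 7480).
Indices 39 through 55: 17 terms.

17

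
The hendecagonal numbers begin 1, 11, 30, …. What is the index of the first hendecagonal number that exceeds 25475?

76

Solve n(9n−7)/2 > 25475 for integer n.
The largest n with value ≤ 25475 is 75 (since 25050 ≤ 25475 < 25726), so the first above is n = 76, value 25726.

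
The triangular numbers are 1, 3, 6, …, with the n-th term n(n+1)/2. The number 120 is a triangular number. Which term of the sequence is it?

Set n(n+1)/2 = 120, giving n² + n − 240 = 0.
The discriminant is 1 + 8·120 = 961, and √961 = 31.
So n = (-1 + 31) / 2 = 30/2 = 15.

15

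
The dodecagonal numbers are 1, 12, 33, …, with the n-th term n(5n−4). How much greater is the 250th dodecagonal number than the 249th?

Consecutive dodecagonal numbers differ by 10n − 9: here 10·250 − 9 = 2491.

2491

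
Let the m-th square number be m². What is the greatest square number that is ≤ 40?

36

Solve n² ≤ 40 for integer n.
n = 6 gives 36 ≤ 40, while n = 7 gives 49 > 40; so the answer is 36.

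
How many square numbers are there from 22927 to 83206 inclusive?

The n-th square number is n².
Smallest index with value ≥ 22927: n = 152 (giving 23104).
Largest index with value ≤ 83206: n = 288 (giving 82944).
Indices 152 through 288: 137 terms.

137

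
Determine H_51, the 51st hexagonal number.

5151

The 51st hexagonal number is n(2n−1) with n = 51.
51·(2·51 − 1) = 51·101 = 5151.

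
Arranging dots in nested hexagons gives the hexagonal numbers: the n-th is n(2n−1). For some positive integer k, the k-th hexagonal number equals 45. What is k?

5

Set n(2n−1) = 45, giving 2n² − n − 45 = 0.
The discriminant is 1 + 8·45 = 361, and √361 = 19.
So n = (1 + 19) / 4 = 20/4 = 5.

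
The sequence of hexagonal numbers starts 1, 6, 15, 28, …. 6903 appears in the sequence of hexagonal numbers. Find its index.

59

Set n(2n−1) = 6903, giving 2n² − n − 6903 = 0.
The discriminant is 1 + 8·6903 = 55225, and √55225 = 235.
So n = (1 + 235) / 4 = 236/4 = 59.
Check: 59·(2·59 − 1) = 6903. ✓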